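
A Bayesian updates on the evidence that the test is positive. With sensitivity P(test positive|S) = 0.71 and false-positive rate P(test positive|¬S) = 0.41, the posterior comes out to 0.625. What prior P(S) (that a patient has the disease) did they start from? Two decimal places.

P(S) = 0.49

Bayes' rule in odds form gives O(S|E) = O(S)·[P(E|S)/P(E|¬S)], hence O(S) = O(S|E)/LR.
Posterior odds = 0.625/(1−0.625) = 1.6667. LR = 0.71/0.41 = 1.7317.
Prior odds = 1.6667/1.7317 = 0.9625, so P(S) = 0.9625/(1+0.9625) ≈ 0.49.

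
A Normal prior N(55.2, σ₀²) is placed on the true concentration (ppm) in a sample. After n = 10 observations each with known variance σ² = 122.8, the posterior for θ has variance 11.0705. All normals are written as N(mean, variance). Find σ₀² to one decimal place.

Posterior precision equals prior precision plus data precision: 1/σ_n² = 1/σ₀² + n/σ².
So 1/σ₀² = 1/11.0705 − 10/122.8 = 0.090330 − 0.081433 = 0.008897.
Hence σ₀² = 1/0.008897 ≈ 112.4.

σ₀² = 112.4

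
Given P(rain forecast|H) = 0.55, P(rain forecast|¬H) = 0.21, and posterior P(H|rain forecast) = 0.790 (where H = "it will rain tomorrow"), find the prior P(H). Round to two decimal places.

P(H) = 0.59

Bayes' rule in odds form gives O(H|E) = O(H)·[P(E|H)/P(E|¬H)], hence O(H) = O(H|E)/LR.
Posterior odds = 0.790/(1−0.790) = 3.7619. LR = 0.55/0.21 = 2.6190.
Prior odds = 3.7619/2.6190 = 1.4364, so P(H) = 1.4364/(1+1.4364) ≈ 0.59.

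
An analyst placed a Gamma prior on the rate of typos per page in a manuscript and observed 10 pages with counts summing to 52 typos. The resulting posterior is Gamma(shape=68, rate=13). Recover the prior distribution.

Gamma–Poisson conjugacy: posterior shape = α + Σxᵢ, posterior rate = β + n.
So α = 68 − 52 = 16 and β = 13 − 10 = 3.

Gamma(shape=16, rate=3)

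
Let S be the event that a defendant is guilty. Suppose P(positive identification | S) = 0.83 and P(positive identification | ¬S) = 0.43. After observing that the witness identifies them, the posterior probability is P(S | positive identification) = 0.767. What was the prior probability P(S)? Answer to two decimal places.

In odds form, posterior odds = prior odds × likelihood ratio, so prior odds = posterior odds ÷ LR.
Posterior odds = 0.767/(1−0.767) = 3.2918. LR = 0.83/0.43 = 1.9302.
Prior odds = 3.2918/1.9302 = 1.7054, so P(S) = 1.7054/(1+1.7054) ≈ 0.63.

P(S) = 0.63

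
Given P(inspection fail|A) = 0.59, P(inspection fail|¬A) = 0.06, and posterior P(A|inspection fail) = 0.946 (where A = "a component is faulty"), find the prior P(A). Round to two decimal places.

P(A) = 0.64

Bayes' rule in odds form gives O(A|E) = O(A)·[P(E|A)/P(E|¬A)], hence O(A) = O(A|E)/LR.
Posterior odds = 0.946/(1−0.946) = 17.5185. LR = 0.59/0.06 = 9.8333.
Prior odds = 17.5185/9.8333 = 1.7815, so P(A) = 1.7815/(1+1.7815) ≈ 0.64.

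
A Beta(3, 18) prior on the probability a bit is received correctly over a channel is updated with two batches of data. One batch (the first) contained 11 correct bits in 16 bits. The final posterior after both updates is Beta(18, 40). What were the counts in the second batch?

Sequential conjugate updates are equivalent to a single update on the pooled data, so total successes = posterior α − prior α and total failures = posterior β − prior β.
Total across both batches: 18−3=15 correct bits, 40−18=22 errors.
Subtract the first batch: 15−11=4 correct bits and 22−5=17 errors.

4 correct bits and 17 errors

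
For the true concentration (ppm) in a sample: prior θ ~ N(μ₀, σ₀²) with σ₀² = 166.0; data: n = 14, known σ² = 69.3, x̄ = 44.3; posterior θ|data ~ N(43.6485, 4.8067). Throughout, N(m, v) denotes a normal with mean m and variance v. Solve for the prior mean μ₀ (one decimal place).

The posterior mean is a precision-weighted average: μ_n = (τ₀μ₀ + τ_data·x̄)/(τ₀+τ_data), with τ₀=1/σ₀² and τ_data=n/σ².
Here τ₀ = 1/166.0 = 0.006024 and τ_data = 14/69.3 = 0.202020, so τ_n = 0.208044.
Rearranging for μ₀: μ₀ = (μ_n·τ_n − τ_data·x̄)/τ₀ = (43.6485·0.208044 − 0.202020·44.3) / 0.006024 = 0.131323/0.006024 ≈ 21.8.

μ₀ = 21.8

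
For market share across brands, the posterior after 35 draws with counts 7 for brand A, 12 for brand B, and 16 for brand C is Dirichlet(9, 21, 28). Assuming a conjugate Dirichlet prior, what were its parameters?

For a Dirichlet(α) prior with multinomial counts c, the posterior is Dirichlet(α + c) componentwise.
Subtract each count from the matching posterior parameter: 9−7=2, 21−12=9, 28−16=12.

Dirichlet(2, 9, 12)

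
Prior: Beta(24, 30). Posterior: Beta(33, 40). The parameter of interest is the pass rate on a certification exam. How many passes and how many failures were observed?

A Beta(a, b) prior with s successes and f failures in binomial data gives a Beta(a+s, b+f) posterior.
Match parameters: s=33−24=9, f=40−30=10.

9 passes and 10 failures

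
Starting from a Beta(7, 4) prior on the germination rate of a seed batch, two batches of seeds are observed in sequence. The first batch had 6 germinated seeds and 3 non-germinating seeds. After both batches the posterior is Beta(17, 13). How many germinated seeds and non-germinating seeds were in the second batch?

4 germinated seeds and 6 non-germinating seeds

Because Beta–binomial updating is additive in the counts, the combined data contributed (α_post−α_prior, β_post−β_prior) successes and failures.
Total across both batches: 17−7=10 germinated seeds, 13−4=9 non-germinating seeds.
Subtract the first batch: 10−6=4 germinated seeds and 9−3=6 non-germinating seeds.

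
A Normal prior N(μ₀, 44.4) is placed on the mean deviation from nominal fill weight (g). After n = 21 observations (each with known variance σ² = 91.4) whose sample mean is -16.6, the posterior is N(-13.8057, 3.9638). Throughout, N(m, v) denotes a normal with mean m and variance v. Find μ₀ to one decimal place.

The posterior mean is a precision-weighted average: μ_n = (τ₀μ₀ + τ_data·x̄)/(τ₀+τ_data), with τ₀=1/σ₀² and τ_data=n/σ².
Here τ₀ = 1/44.4 = 0.022523 and τ_data = 21/91.4 = 0.229759, so τ_n = 0.252282.
Rearranging for μ₀: μ₀ = (μ_n·τ_n − τ_data·x̄)/τ₀ = (-13.8057·0.252282 − 0.229759·-16.6) / 0.022523 = 0.331070/0.022523 ≈ 14.7.

μ₀ = 14.7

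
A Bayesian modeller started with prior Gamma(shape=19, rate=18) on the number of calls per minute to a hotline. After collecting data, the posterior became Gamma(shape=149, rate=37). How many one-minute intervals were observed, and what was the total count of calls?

n = 19 one-minute intervals with total 130 calls

A Gamma(α, β) prior (rate parametrization) on a Poisson rate with n observations summing to S gives posterior Gamma(α+S, β+n).
Matching: Σxᵢ = 149 − 19 = 130 and n = 37 − 18 = 19.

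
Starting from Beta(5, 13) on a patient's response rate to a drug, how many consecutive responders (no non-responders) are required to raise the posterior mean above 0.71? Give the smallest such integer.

k = 27

After k responders and 0 non-responders the posterior is Beta(5+k, 13), with mean (5+k)/(5+13+k).
Set (5+k)/(18+k) > 0.71 and solve: k > (0.71·18 − 5)/(1 − 0.71) = 26.828.
The smallest integer exceeding 26.828 is 27.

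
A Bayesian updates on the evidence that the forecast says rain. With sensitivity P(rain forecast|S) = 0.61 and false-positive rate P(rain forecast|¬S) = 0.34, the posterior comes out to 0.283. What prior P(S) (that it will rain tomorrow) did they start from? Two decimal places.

In odds form, posterior odds = prior odds × likelihood ratio, so prior odds = posterior odds ÷ LR.
Posterior odds = 0.283/(1−0.283) = 0.3947. LR = 0.61/0.34 = 1.7941.
Prior odds = 0.3947/1.7941 = 0.2200, so P(S) = 0.2200/(1+0.2200) ≈ 0.18.

P(S) = 0.18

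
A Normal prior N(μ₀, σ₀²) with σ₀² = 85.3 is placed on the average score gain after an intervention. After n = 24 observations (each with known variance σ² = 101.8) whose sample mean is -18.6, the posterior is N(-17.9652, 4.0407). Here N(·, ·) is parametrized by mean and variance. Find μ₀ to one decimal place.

μ₀ = -5.2

The posterior mean is a precision-weighted average: μ_n = (τ₀μ₀ + τ_data·x̄)/(τ₀+τ_data), with τ₀=1/σ₀² and τ_data=n/σ².
Here τ₀ = 1/85.3 = 0.011723 and τ_data = 24/101.8 = 0.235756, so τ_n = 0.247479.
Rearranging for μ₀: μ₀ = (μ_n·τ_n − τ_data·x̄)/τ₀ = (-17.9652·0.247479 − 0.235756·-18.6) / 0.011723 = -0.060948/0.011723 ≈ -5.2.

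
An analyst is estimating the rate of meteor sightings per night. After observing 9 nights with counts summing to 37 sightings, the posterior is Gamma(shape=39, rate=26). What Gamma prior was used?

Gamma(shape=2, rate=17)

A Gamma(α, β) prior (rate parametrization) on a Poisson rate with n observations summing to S gives posterior Gamma(α+S, β+n).
So α = 39 − 37 = 2 and β = 26 − 9 = 17.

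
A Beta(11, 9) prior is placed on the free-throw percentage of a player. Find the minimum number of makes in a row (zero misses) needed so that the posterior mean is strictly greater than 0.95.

k = 161

After k makes and 0 misses the posterior is Beta(11+k, 9), with mean (11+k)/(11+9+k).
Set (11+k)/(20+k) > 0.95 and solve: k > (0.95·20 − 11)/(1 − 0.95) = 160.000.
The smallest integer exceeding 160.000 is 161.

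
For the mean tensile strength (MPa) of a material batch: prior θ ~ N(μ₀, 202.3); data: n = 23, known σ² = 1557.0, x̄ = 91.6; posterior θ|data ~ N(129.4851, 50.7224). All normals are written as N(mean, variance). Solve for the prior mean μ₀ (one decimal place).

With known observation variance, the Normal–Normal posterior has precision τ_n = τ₀ + n/σ² and mean μ_n = (τ₀μ₀ + (n/σ²)x̄)/τ_n.
Here τ₀ = 1/202.3 = 0.004943 and τ_data = 23/1557.0 = 0.014772, so τ_n = 0.019715.
Rearranging for μ₀: μ₀ = (μ_n·τ_n − τ_data·x̄)/τ₀ = (129.4851·0.019715 − 0.014772·91.6) / 0.004943 = 1.199684/0.004943 ≈ 242.7.

μ₀ = 242.7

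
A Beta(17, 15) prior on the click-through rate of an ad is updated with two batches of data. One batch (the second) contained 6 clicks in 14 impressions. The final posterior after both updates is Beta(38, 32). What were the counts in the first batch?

Sequential conjugate updates are equivalent to a single update on the pooled data, so total successes = posterior α − prior α and total failures = posterior β − prior β.
Total across both batches: 38−17=21 clicks, 32−15=17 non-clicks.
Subtract the second batch: 21−6=15 clicks and 17−8=9 non-clicks.

15 clicks and 9 non-clicks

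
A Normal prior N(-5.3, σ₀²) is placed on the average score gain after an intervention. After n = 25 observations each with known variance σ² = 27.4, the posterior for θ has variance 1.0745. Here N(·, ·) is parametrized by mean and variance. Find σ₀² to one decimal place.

σ₀² = 54.8

For the Normal–Normal model with known σ², precisions add: τ_n = τ₀ + n/σ².
So 1/σ₀² = 1/1.0745 − 25/27.4 = 0.930665 − 0.912409 = 0.018256.
Hence σ₀² = 1/0.018256 ≈ 54.8.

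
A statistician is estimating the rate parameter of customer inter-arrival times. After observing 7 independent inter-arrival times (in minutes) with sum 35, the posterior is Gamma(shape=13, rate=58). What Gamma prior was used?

Gamma–exponential conjugacy: posterior shape = α + n, posterior rate = β + Σtᵢ.
So α = 13 − 7 = 6 and β = 58 − 35 = 23.

Gamma(shape=6, rate=23)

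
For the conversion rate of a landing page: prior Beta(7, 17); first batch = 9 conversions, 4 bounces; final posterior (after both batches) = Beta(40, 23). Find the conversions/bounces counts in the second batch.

Because Beta–binomial updating is additive in the counts, the combined data contributed (α_post−α_prior, β_post−β_prior) successes and failures.
Total across both batches: 40−7=33 conversions, 23−17=6 bounces.
Subtract the first batch: 33−9=24 conversions and 6−4=2 bounces.

24 conversions and 2 bounces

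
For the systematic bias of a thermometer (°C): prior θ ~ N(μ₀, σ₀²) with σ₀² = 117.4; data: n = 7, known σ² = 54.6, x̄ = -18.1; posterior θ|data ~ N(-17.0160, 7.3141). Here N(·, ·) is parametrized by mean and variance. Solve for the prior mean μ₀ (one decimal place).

The posterior mean is a precision-weighted average: μ_n = (τ₀μ₀ + τ_data·x̄)/(τ₀+τ_data), with τ₀=1/σ₀² and τ_data=n/σ².
Here τ₀ = 1/117.4 = 0.008518 and τ_data = 7/54.6 = 0.128205, so τ_n = 0.136723.
Rearranging for μ₀: μ₀ = (μ_n·τ_n − τ_data·x̄)/τ₀ = (-17.0160·0.136723 − 0.128205·-18.1) / 0.008518 = -0.005968/0.008518 ≈ -0.7.

μ₀ = -0.7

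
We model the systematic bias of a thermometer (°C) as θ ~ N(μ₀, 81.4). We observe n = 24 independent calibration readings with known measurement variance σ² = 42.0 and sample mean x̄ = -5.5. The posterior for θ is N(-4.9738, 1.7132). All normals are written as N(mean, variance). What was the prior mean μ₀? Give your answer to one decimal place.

μ₀ = 19.5

The posterior mean is a precision-weighted average: μ_n = (τ₀μ₀ + τ_data·x̄)/(τ₀+τ_data), with τ₀=1/σ₀² and τ_data=n/σ².
Here τ₀ = 1/81.4 = 0.012285 and τ_data = 24/42.0 = 0.571429, so τ_n = 0.583714.
Rearranging for μ₀: μ₀ = (μ_n·τ_n − τ_data·x̄)/τ₀ = (-4.9738·0.583714 − 0.571429·-5.5) / 0.012285 = 0.239583/0.012285 ≈ 19.5.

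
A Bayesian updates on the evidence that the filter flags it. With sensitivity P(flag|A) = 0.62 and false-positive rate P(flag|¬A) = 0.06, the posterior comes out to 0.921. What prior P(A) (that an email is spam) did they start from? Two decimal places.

P(A) = 0.53

Bayes' rule in odds form gives O(A|E) = O(A)·[P(E|A)/P(E|¬A)], hence O(A) = O(A|E)/LR.
Posterior odds = 0.921/(1−0.921) = 11.6582. LR = 0.62/0.06 = 10.3333.
Prior odds = 11.6582/10.3333 = 1.1282, so P(A) = 1.1282/(1+1.1282) ≈ 0.53.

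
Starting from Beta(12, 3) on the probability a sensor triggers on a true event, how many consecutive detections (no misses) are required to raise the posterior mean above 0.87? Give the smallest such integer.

After k detections and 0 misses the posterior is Beta(12+k, 3), with mean (12+k)/(12+3+k).
Set (12+k)/(15+k) > 0.87 and solve: k > (0.87·15 − 12)/(1 − 0.87) = 8.077.
The smallest integer exceeding 8.077 is 9.

k = 9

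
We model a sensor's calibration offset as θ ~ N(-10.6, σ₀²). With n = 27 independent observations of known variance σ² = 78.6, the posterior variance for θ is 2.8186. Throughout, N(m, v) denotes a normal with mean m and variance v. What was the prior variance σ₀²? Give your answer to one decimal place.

σ₀² = 88.7

Posterior precision equals prior precision plus data precision: 1/σ_n² = 1/σ₀² + n/σ².
So 1/σ₀² = 1/2.8186 − 27/78.6 = 0.354786 − 0.343511 = 0.011275.
Hence σ₀² = 1/0.011275 ≈ 88.7.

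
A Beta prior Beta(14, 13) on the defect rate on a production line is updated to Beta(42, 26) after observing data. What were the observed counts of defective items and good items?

28 defective items and 13 good items

Under Beta–binomial conjugacy the posterior parameters are (a+s, b+f).
Match parameters: s=42−14=28, f=26−13=13.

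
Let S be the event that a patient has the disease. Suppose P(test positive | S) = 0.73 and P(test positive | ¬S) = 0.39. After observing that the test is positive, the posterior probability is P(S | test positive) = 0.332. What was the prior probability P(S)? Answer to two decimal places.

Bayes' rule in odds form gives O(S|E) = O(S)·[P(E|S)/P(E|¬S)], hence O(S) = O(S|E)/LR.
Posterior odds = 0.332/(1−0.332) = 0.4970. LR = 0.73/0.39 = 1.8718.
Prior odds = 0.4970/1.8718 = 0.2655, so P(S) = 0.2655/(1+0.2655) ≈ 0.21.

P(S) = 0.21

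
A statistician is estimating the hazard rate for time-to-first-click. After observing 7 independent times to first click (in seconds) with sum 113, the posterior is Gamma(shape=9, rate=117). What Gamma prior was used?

Gamma(shape=2, rate=4)

Gamma–exponential conjugacy: posterior shape = α + n, posterior rate = β + Σtᵢ.
So α = 9 − 7 = 2 and β = 117 − 113 = 4.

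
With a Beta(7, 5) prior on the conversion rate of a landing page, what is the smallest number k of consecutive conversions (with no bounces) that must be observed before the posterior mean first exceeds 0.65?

After k conversions and 0 bounces the posterior is Beta(7+k, 5), with mean (7+k)/(7+5+k).
Set (7+k)/(12+k) > 0.65 and solve: k > (0.65·12 − 7)/(1 − 0.65) = 2.286.
The smallest integer exceeding 2.286 is 3.

k = 3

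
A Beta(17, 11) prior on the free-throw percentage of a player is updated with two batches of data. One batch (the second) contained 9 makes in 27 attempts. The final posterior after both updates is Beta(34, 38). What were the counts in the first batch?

Because Beta–binomial updating is additive in the counts, the combined data contributed (α_post−α_prior, β_post−β_prior) successes and failures.
Total across both batches: 34−17=17 makes, 38−11=27 misses.
Subtract the second batch: 17−9=8 makes and 27−18=9 misses.

8 makes and 9 misses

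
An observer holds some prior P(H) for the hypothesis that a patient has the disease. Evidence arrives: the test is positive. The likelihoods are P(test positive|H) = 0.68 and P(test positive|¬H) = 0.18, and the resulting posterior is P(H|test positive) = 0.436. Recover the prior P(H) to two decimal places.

In odds form, posterior odds = prior odds × likelihood ratio, so prior odds = posterior odds ÷ LR.
Posterior odds = 0.436/(1−0.436) = 0.7730. LR = 0.68/0.18 = 3.7778.
Prior odds = 0.7730/3.7778 = 0.2046, so P(H) = 0.2046/(1+0.2046) ≈ 0.17.

P(H) = 0.17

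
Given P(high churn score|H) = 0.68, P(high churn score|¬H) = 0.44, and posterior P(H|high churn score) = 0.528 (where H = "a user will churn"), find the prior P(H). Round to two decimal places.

Bayes' rule in odds form gives O(H|E) = O(H)·[P(E|H)/P(E|¬H)], hence O(H) = O(H|E)/LR.
Posterior odds = 0.528/(1−0.528) = 1.1186. LR = 0.68/0.44 = 1.5455.
Prior odds = 1.1186/1.5455 = 0.7238, so P(H) = 0.7238/(1+0.7238) ≈ 0.42.

P(H) = 0.42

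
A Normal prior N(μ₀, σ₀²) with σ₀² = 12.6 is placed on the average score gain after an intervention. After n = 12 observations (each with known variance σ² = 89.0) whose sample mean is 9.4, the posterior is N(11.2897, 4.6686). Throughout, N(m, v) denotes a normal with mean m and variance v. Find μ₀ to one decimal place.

μ₀ = 14.5

The posterior mean is a precision-weighted average: μ_n = (τ₀μ₀ + τ_data·x̄)/(τ₀+τ_data), with τ₀=1/σ₀² and τ_data=n/σ².
Here τ₀ = 1/12.6 = 0.079365 and τ_data = 12/89.0 = 0.134831, so τ_n = 0.214196.
Rearranging for μ₀: μ₀ = (μ_n·τ_n − τ_data·x̄)/τ₀ = (11.2897·0.214196 − 0.134831·9.4) / 0.079365 = 1.150797/0.079365 ≈ 14.5.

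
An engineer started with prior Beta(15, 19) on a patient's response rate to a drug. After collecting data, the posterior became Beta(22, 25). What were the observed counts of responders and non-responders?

7 responders and 6 non-responders

A Beta(a, b) prior with s successes and f failures in binomial data gives a Beta(a+s, b+f) posterior.
So s = 22 − 15 = 7 and f = 25 − 19 = 6.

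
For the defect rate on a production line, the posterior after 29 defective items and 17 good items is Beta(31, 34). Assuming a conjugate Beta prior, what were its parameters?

A Beta(α, β) prior with s successes and f failures in binomial data gives a Beta(α+s, β+f) posterior.
Subtract the data counts: 31−29=2, 34−17=17.

Beta(2, 17)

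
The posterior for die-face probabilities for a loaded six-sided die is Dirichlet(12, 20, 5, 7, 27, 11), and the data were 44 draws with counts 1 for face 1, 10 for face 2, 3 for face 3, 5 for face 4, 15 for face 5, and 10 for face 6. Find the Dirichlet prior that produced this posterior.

For a Dirichlet(α) prior with multinomial counts c, the posterior is Dirichlet(α + c) componentwise.
Subtract each count from the matching posterior parameter: 12−1=11, 20−10=10, 5−3=2, 7−5=2, 27−15=12, 11−10=1.

Dirichlet(11, 10, 2, 2, 12, 1)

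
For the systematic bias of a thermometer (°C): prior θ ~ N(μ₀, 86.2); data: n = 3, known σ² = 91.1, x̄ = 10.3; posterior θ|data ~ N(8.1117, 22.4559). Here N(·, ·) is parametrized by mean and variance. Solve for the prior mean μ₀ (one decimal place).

μ₀ = 1.9

With known observation variance, the Normal–Normal posterior has precision τ_n = τ₀ + n/σ² and mean μ_n = (τ₀μ₀ + (n/σ²)x̄)/τ_n.
Here τ₀ = 1/86.2 = 0.011601 and τ_data = 3/91.1 = 0.032931, so τ_n = 0.044532.
Rearranging for μ₀: μ₀ = (μ_n·τ_n − τ_data·x̄)/τ₀ = (8.1117·0.044532 − 0.032931·10.3) / 0.011601 = 0.022041/0.011601 ≈ 1.9.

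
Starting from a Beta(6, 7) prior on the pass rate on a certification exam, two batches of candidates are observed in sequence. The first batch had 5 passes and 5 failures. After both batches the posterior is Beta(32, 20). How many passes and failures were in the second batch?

Sequential conjugate updates are equivalent to a single update on the pooled data, so total successes = posterior α − prior α and total failures = posterior β − prior β.
Total across both batches: 32−6=26 passes, 20−7=13 failures.
Subtract the first batch: 26−5=21 passes and 13−5=8 failures.

21 passes and 8 failures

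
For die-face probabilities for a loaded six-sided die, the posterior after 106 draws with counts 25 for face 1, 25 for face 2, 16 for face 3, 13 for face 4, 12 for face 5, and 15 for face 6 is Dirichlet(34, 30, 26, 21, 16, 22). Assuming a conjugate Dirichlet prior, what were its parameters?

Dirichlet(9, 5, 10, 8, 4, 7)

For a Dirichlet(α) prior with multinomial counts c, the posterior is Dirichlet(α + c) componentwise.
Subtract each count from the matching posterior parameter: 34−25=9, 30−25=5, 26−16=10, 21−13=8, 16−12=4, 22−15=7.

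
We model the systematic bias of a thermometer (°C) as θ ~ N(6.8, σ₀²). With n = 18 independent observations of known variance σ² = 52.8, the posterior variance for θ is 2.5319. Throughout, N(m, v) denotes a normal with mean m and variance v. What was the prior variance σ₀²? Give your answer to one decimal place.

σ₀² = 18.5

For the Normal–Normal model with known σ², precisions add: τ_n = τ₀ + n/σ².
So 1/σ₀² = 1/2.5319 − 18/52.8 = 0.394960 − 0.340909 = 0.054051.
Hence σ₀² = 1/0.054051 ≈ 18.5.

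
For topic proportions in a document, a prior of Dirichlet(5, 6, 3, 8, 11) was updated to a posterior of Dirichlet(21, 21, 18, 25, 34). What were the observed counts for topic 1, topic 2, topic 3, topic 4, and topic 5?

counts (16, 15, 15, 17, 23)

For a Dirichlet(α) prior with multinomial counts c, the posterior is Dirichlet(α + c) componentwise.
Counts are posterior − prior componentwise: 21−5=16, 21−6=15, 18−3=15, 25−8=17, 34−11=23.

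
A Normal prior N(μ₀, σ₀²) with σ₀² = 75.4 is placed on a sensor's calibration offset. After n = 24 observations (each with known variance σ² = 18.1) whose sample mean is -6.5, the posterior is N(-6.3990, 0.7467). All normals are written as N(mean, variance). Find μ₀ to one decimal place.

With known observation variance, the Normal–Normal posterior has precision τ_n = τ₀ + n/σ² and mean μ_n = (τ₀μ₀ + (n/σ²)x̄)/τ_n.
Here τ₀ = 1/75.4 = 0.013263 and τ_data = 24/18.1 = 1.325967, so τ_n = 1.339230.
Rearranging for μ₀: μ₀ = (μ_n·τ_n − τ_data·x̄)/τ₀ = (-6.3990·1.339230 − 1.325967·-6.5) / 0.013263 = 0.049053/0.013263 ≈ 3.7.

μ₀ = 3.7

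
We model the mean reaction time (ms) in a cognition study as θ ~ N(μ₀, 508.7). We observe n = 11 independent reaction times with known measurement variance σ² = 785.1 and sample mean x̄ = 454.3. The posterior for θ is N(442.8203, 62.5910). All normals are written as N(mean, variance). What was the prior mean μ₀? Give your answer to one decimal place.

μ₀ = 361.0

With known observation variance, the Normal–Normal posterior has precision τ_n = τ₀ + n/σ² and mean μ_n = (τ₀μ₀ + (n/σ²)x̄)/τ_n.
Here τ₀ = 1/508.7 = 0.001966 and τ_data = 11/785.1 = 0.014011, so τ_n = 0.015977.
Rearranging for μ₀: μ₀ = (μ_n·τ_n − τ_data·x̄)/τ₀ = (442.8203·0.015977 − 0.014011·454.3) / 0.001966 = 0.709743/0.001966 ≈ 361.0.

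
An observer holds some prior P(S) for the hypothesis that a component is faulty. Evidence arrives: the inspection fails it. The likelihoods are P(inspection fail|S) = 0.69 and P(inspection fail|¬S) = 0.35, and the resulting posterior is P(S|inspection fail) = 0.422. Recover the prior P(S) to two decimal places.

In odds form, posterior odds = prior odds × likelihood ratio, so prior odds = posterior odds ÷ LR.
Posterior odds = 0.422/(1−0.422) = 0.7301. LR = 0.69/0.35 = 1.9714.
Prior odds = 0.7301/1.9714 = 0.3703, so P(S) = 0.3703/(1+0.3703) ≈ 0.27.

P(S) = 0.27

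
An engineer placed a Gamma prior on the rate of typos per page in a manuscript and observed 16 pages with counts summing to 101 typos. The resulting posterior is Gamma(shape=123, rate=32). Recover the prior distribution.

Gamma–Poisson conjugacy: posterior shape = α + Σxᵢ, posterior rate = β + n.
So α = 123 − 101 = 22 and β = 32 − 16 = 16.

Gamma(shape=22, rate=16)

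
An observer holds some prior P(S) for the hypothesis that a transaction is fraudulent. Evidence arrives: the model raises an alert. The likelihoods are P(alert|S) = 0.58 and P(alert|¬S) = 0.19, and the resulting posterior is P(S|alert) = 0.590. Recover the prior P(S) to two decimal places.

P(S) = 0.32

In odds form, posterior odds = prior odds × likelihood ratio, so prior odds = posterior odds ÷ LR.
Posterior odds = 0.590/(1−0.590) = 1.4390. LR = 0.58/0.19 = 3.0526.
Prior odds = 1.4390/3.0526 = 0.4714, so P(S) = 0.4714/(1+0.4714) ≈ 0.32.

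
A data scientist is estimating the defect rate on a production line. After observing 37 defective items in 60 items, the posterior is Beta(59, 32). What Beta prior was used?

A Beta(a, b) prior with s successes and f failures in binomial data gives a Beta(a+s, b+f) posterior.
Subtract the data counts: 59−37=22, 32−23=9.

Beta(22, 9)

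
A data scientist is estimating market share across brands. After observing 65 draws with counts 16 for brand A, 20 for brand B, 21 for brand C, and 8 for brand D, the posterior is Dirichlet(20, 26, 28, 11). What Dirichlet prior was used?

For a Dirichlet(α) prior with multinomial counts c, the posterior is Dirichlet(α + c) componentwise.
Subtract each count from the matching posterior parameter: 20−16=4, 26−20=6, 28−21=7, 11−8=3.

Dirichlet(4, 6, 7, 3)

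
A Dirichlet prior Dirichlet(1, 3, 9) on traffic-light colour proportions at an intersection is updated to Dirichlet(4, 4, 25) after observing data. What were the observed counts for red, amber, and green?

counts (3, 1, 16)

For a Dirichlet(α) prior with multinomial counts c, the posterior is Dirichlet(α + c) componentwise.
Counts are posterior − prior componentwise: 4−1=3, 4−3=1, 25−9=16.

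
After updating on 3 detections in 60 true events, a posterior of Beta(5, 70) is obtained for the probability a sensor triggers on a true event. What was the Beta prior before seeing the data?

Beta(2, 13)

A Beta(α, β) prior with s successes and f failures in binomial data gives a Beta(α+s, β+f) posterior.
Subtract the data counts: 5−3=2, 70−57=13.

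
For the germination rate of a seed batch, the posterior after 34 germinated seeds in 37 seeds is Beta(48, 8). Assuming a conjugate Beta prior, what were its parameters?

Under Beta–binomial conjugacy the posterior parameters are (a+s, b+f).
So a = 48 − 34 = 14 and b = 8 − 3 = 5.

Beta(14, 5)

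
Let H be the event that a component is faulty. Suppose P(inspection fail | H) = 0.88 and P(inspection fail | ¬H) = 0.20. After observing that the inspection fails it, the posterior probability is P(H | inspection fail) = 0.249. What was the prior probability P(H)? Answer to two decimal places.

P(H) = 0.07

In odds form, posterior odds = prior odds × likelihood ratio, so prior odds = posterior odds ÷ LR.
Posterior odds = 0.249/(1−0.249) = 0.3316. LR = 0.88/0.20 = 4.4000.
Prior odds = 0.3316/4.4000 = 0.0754, so P(H) = 0.0754/(1+0.0754) ≈ 0.07.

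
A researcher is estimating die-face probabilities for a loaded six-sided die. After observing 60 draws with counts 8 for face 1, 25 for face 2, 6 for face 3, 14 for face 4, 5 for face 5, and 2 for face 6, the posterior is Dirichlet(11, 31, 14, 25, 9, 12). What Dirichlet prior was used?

For a Dirichlet(α) prior with multinomial counts c, the posterior is Dirichlet(α + c) componentwise.
Subtract each count from the matching posterior parameter: 11−8=3, 31−25=6, 14−6=8, 25−14=11, 9−5=4, 12−2=10.

Dirichlet(3, 6, 8, 11, 4, 10)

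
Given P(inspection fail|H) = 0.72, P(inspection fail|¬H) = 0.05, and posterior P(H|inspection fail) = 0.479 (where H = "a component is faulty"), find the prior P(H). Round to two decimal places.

P(H) = 0.06

Bayes' rule in odds form gives O(H|E) = O(H)·[P(E|H)/P(E|¬H)], hence O(H) = O(H|E)/LR.
Posterior odds = 0.479/(1−0.479) = 0.9194. LR = 0.72/0.05 = 14.4000.
Prior odds = 0.9194/14.4000 = 0.0638, so P(H) = 0.0638/(1+0.0638) ≈ 0.06.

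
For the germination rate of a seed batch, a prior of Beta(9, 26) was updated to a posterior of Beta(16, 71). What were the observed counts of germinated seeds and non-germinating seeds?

A Beta(a, b) prior with s successes and f failures in binomial data gives a Beta(a+s, b+f) posterior.
Match parameters: s=16−9=7, f=71−26=45.

7 germinated seeds and 45 non-germinating seeds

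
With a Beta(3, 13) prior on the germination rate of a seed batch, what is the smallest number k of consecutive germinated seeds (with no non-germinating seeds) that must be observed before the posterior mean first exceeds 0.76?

After k germinated seeds and 0 non-germinating seeds the posterior is Beta(3+k, 13), with mean (3+k)/(3+13+k).
Set (3+k)/(16+k) > 0.76 and solve: k > (0.76·16 − 3)/(1 − 0.76) = 38.167.
The smallest integer exceeding 38.167 is 39.

k = 39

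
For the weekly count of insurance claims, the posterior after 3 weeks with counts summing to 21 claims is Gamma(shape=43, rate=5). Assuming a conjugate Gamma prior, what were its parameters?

Gamma(shape=22, rate=2)

A Gamma(α, β) prior (rate parametrization) on a Poisson rate with n observations summing to S gives posterior Gamma(α+S, β+n).
So α = 43 − 21 = 22 and β = 5 − 3 = 2.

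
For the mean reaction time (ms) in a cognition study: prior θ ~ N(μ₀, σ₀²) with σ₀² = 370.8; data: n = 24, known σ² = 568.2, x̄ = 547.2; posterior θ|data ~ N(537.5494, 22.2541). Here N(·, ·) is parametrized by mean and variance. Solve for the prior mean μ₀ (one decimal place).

μ₀ = 386.4

The posterior mean is a precision-weighted average: μ_n = (τ₀μ₀ + τ_data·x̄)/(τ₀+τ_data), with τ₀=1/σ₀² and τ_data=n/σ².
Here τ₀ = 1/370.8 = 0.002697 and τ_data = 24/568.2 = 0.042239, so τ_n = 0.044936.
Rearranging for μ₀: μ₀ = (μ_n·τ_n − τ_data·x̄)/τ₀ = (537.5494·0.044936 − 0.042239·547.2) / 0.002697 = 1.042139/0.002697 ≈ 386.4.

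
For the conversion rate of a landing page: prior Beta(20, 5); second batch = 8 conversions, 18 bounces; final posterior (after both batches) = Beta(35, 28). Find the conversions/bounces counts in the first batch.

Because Beta–binomial updating is additive in the counts, the combined data contributed (α_post−α_prior, β_post−β_prior) successes and failures.
Total across both batches: 35−20=15 conversions, 28−5=23 bounces.
Subtract the second batch: 15−8=7 conversions and 23−18=5 bounces.

7 conversions and 5 bounces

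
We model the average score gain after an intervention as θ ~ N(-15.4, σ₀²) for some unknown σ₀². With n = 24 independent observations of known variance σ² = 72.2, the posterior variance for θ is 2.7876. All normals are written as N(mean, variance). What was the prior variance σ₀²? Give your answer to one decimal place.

σ₀² = 38.0

For the Normal–Normal model with known σ², precisions add: τ_n = τ₀ + n/σ².
So 1/σ₀² = 1/2.7876 − 24/72.2 = 0.358732 − 0.332410 = 0.026322.
Hence σ₀² = 1/0.026322 ≈ 38.0.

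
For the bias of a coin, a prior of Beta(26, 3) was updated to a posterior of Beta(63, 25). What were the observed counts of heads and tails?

37 heads and 22 tails

Under Beta–binomial conjugacy the posterior parameters are (α+s, β+f).
So s = 63 − 26 = 37 and f = 25 − 3 = 22.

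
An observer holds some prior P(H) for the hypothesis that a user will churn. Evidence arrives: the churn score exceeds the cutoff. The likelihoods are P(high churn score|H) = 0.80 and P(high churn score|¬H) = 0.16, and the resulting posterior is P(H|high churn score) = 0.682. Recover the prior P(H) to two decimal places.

P(H) = 0.30

Bayes' rule in odds form gives O(H|E) = O(H)·[P(E|H)/P(E|¬H)], hence O(H) = O(H|E)/LR.
Posterior odds = 0.682/(1−0.682) = 2.1447. LR = 0.80/0.16 = 5.0000.
Prior odds = 2.1447/5.0000 = 0.4289, so P(H) = 0.4289/(1+0.4289) ≈ 0.30.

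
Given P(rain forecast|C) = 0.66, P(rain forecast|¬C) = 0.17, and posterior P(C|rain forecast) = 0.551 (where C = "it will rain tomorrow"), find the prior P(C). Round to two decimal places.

Bayes' rule in odds form gives O(C|E) = O(C)·[P(E|C)/P(E|¬C)], hence O(C) = O(C|E)/LR.
Posterior odds = 0.551/(1−0.551) = 1.2272. LR = 0.66/0.17 = 3.8824.
Prior odds = 1.2272/3.8824 = 0.3161, so P(C) = 0.3161/(1+0.3161) ≈ 0.24.

P(C) = 0.24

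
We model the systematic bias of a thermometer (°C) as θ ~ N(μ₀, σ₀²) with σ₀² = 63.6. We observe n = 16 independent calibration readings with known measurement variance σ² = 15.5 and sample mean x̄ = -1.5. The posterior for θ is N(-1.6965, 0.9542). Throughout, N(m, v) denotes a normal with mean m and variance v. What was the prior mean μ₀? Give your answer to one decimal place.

With known observation variance, the Normal–Normal posterior has precision τ_n = τ₀ + n/σ² and mean μ_n = (τ₀μ₀ + (n/σ²)x̄)/τ_n.
Here τ₀ = 1/63.6 = 0.015723 and τ_data = 16/15.5 = 1.032258, so τ_n = 1.047981.
Rearranging for μ₀: μ₀ = (μ_n·τ_n − τ_data·x̄)/τ₀ = (-1.6965·1.047981 − 1.032258·-1.5) / 0.015723 = -0.229513/0.015723 ≈ -14.6.

μ₀ = -14.6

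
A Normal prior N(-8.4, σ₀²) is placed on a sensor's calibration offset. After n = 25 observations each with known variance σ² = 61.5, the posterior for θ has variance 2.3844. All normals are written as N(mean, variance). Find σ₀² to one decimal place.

σ₀² = 77.6

Posterior precision equals prior precision plus data precision: 1/σ_n² = 1/σ₀² + n/σ².
So 1/σ₀² = 1/2.3844 − 25/61.5 = 0.419393 − 0.406504 = 0.012889.
Hence σ₀² = 1/0.012889 ≈ 77.6.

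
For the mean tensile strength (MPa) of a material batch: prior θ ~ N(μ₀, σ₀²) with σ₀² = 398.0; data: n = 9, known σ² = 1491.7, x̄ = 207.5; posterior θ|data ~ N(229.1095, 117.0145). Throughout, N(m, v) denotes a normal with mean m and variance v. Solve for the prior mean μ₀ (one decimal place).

μ₀ = 281.0

The posterior mean is a precision-weighted average: μ_n = (τ₀μ₀ + τ_data·x̄)/(τ₀+τ_data), with τ₀=1/σ₀² and τ_data=n/σ².
Here τ₀ = 1/398.0 = 0.002513 and τ_data = 9/1491.7 = 0.006033, so τ_n = 0.008546.
Rearranging for μ₀: μ₀ = (μ_n·τ_n − τ_data·x̄)/τ₀ = (229.1095·0.008546 − 0.006033·207.5) / 0.002513 = 0.706122/0.002513 ≈ 281.0.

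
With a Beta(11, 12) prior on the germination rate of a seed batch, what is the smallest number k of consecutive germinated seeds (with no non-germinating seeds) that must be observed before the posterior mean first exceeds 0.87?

After k germinated seeds and 0 non-germinating seeds the posterior is Beta(11+k, 12), with mean (11+k)/(11+12+k).
Set (11+k)/(23+k) > 0.87 and solve: k > (0.87·23 − 11)/(1 − 0.87) = 69.308.
The smallest integer exceeding 69.308 is 70, and checking k=70: (81)/(93) = 0.8710 > 0.87.

k = 70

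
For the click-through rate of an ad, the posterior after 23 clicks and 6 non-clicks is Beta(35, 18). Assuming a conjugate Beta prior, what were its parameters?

Under Beta–binomial conjugacy the posterior parameters are (a+s, b+f).
So a = 35 − 23 = 12 and b = 18 − 6 = 12.

Beta(12, 12)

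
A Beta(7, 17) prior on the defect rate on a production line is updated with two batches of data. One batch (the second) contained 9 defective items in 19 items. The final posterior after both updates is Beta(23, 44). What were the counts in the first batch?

7 defective items and 17 good items

Because Beta–binomial updating is additive in the counts, the combined data contributed (α_post−α_prior, β_post−β_prior) successes and failures.
Total across both batches: 23−7=16 defective items, 44−17=27 good items.
Subtract the second batch: 16−9=7 defective items and 27−10=17 good items.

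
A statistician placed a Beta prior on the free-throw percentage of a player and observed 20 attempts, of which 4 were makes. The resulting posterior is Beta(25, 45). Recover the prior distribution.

Beta(21, 29)

Under Beta–binomial conjugacy the posterior parameters are (a+s, b+f).
So a = 25 − 4 = 21 and b = 45 − 16 = 29.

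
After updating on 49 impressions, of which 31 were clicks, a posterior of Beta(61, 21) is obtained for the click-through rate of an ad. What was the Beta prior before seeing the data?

Beta is conjugate to the binomial likelihood: posterior = Beta(α+s, β+f).
Subtract the data counts: 61−31=30, 21−18=3.

Beta(30, 3)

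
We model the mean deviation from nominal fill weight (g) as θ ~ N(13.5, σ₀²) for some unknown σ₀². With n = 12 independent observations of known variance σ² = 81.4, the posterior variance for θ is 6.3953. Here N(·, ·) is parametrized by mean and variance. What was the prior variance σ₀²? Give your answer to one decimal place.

σ₀² = 111.8

For the Normal–Normal model with known σ², precisions add: τ_n = τ₀ + n/σ².
So 1/σ₀² = 1/6.3953 − 12/81.4 = 0.156365 − 0.147420 = 0.008945.
Hence σ₀² = 1/0.008945 ≈ 111.8.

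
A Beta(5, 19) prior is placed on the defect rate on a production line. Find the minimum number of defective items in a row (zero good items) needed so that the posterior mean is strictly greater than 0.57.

k = 21

After k defective items and 0 good items the posterior is Beta(5+k, 19), with mean (5+k)/(5+19+k).
Set (5+k)/(24+k) > 0.57 and solve: k > (0.57·24 − 5)/(1 − 0.57) = 20.186.
The smallest integer exceeding 20.186 is 21.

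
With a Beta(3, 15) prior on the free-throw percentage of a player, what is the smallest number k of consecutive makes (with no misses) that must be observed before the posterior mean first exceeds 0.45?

k = 10

After k makes and 0 misses the posterior is Beta(3+k, 15), with mean (3+k)/(3+15+k).
Set (3+k)/(18+k) > 0.45 and solve: k > (0.45·18 − 3)/(1 − 0.45) = 9.273.
The smallest integer exceeding 9.273 is 10, and checking k=10: (13)/(28) = 0.4643 > 0.45.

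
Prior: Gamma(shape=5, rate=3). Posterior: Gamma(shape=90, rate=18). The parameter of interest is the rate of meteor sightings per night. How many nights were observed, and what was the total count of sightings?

A Gamma(α, β) prior (rate parametrization) on a Poisson rate with n observations summing to S gives posterior Gamma(α+S, β+n).
Matching: Σxᵢ = 90 − 5 = 85 and n = 18 − 3 = 15.

n = 15 nights with total 85 sightings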